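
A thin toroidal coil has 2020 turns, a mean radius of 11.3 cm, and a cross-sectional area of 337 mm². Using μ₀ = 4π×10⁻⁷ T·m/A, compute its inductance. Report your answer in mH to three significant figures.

L ≈ 2.43 mH

For a thin toroid, L = μ₀N²A/(2πR).
L = (4π×10⁻⁷)(2020)²(3.370×10^-4) / (2π×0.113 m) = 2.434×10^-3 H.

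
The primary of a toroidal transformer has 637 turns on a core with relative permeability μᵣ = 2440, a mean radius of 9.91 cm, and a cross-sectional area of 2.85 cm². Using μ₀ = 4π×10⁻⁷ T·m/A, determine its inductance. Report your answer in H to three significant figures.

L ≈ 0.569 H

For a thin toroid, L = μ₀μᵣN²A/(2πR).
L = (4π×10⁻⁷)(2440)(637)²(2.850×10^-4) / (2π×9.910×10^-2 m) = 0.56947 H.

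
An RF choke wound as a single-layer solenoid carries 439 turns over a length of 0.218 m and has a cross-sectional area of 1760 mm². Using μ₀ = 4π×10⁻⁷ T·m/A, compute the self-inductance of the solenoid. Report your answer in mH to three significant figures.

A = 1760 mm² = 1.760×10^-3 m².
For a long solenoid, L = μ₀N²A/ℓ.
L = (4π×10⁻⁷)(439)²(1.760×10^-3)/(0.218 m) = 1.955×10^-3 H.

L ≈ 1.96 mH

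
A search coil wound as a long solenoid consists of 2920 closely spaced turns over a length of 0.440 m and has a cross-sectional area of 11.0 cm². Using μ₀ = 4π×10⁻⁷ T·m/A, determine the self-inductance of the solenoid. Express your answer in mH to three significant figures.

L ≈ 26.8 mH

A = 11.0 cm² = 1.100×10^-3 m².
For a long solenoid, L = μ₀N²A/ℓ.
L = (4π×10⁻⁷)(2920)²(1.100×10^-3)/(0.44 m) = 2.679×10^-2 H.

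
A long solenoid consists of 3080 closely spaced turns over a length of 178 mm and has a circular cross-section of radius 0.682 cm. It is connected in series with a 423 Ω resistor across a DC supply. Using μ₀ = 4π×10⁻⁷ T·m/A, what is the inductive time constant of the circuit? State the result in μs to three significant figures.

τ ≈ 23.1 μs

A = πr² = π(6.820×10^-3 m)² = 1.461×10^-4 m².
L = μ₀N²A/ℓ = (4π×10⁻⁷)(3080)²(1.461×10^-4)/(0.178) = 9.786×10^-3 H.
τ = L/R = (9.786×10^-3)/(423) = 2.314×10^-5 s.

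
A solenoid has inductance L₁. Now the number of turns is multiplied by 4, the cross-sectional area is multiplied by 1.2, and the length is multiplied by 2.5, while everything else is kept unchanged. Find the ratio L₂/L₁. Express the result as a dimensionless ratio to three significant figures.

L₂/L₁ = 7.68

For a solenoid, L ∝ μᵣN²A/ℓ.
L₂/L₁ = (4)^2 × (1.2) × (2.5)^-1 = 7.68.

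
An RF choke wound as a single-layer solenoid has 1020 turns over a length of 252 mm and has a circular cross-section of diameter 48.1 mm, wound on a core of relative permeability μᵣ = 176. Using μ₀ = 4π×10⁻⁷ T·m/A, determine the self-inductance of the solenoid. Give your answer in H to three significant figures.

A = π(d/2)² = π(2.405×10^-2 m)² = 1.817×10^-3 m².
For a long solenoid, L = μ₀μᵣN²A/ℓ.
L = (4π×10⁻⁷)(176)(1020)²(1.817×10^-3)/(0.252 m) = 1.659 H.

L ≈ 1.66 H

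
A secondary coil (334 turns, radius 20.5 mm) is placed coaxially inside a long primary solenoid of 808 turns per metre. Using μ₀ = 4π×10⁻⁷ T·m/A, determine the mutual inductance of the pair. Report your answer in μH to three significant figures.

The outer solenoid produces a uniform field B₁ = μ₀n₁I₁ across the inner coil,
so the flux linkage is N₂Φ = N₂B₁A₂ = μ₀n₁N₂A₂·I₁, giving M = μ₀n₁N₂A₂.
A₂ = πr² = π(2.050×10^-2 m)² = 1.320×10^-3 m².
M = (4π×10⁻⁷)(808)(334)(1.320×10^-3) = 4.477×10^-4 H.

M ≈ 448 μH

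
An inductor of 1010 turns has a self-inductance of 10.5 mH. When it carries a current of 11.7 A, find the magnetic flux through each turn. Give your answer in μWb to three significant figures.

From L = NΦ_B/I, the flux per turn is Φ_B = LI/N.
Φ_B = (1.050×10^-2 H)(11.7 A)/1010 = 1.216×10^-4 Wb.

Φ_B ≈ 122 μWb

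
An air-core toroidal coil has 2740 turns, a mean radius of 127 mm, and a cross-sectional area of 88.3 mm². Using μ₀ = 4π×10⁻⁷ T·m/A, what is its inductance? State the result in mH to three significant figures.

For a thin toroid, L = μ₀N²A/(2πR).
L = (4π×10⁻⁷)(2740)²(8.830×10^-5) / (2π×0.127 m) = 1.044×10^-3 H.

L ≈ 1.04 mH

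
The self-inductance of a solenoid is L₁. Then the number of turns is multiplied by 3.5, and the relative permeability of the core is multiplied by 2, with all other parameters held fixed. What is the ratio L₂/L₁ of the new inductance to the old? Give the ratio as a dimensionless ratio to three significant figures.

For a solenoid, L ∝ μᵣN²A/ℓ.
L₂/L₁ = (3.5)^2 × (2) = 24.5.

L₂/L₁ = 24.5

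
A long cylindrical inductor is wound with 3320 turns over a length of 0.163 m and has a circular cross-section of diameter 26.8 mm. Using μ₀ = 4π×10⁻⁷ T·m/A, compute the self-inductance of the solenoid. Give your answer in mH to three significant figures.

A = π(d/2)² = π(1.340×10^-2 m)² = 5.641×10^-4 m².
For a long solenoid, L = μ₀N²A/ℓ.
L = (4π×10⁻⁷)(3320)²(5.641×10^-4)/(0.163 m) = 4.794×10^-2 H.

L ≈ 47.9 mH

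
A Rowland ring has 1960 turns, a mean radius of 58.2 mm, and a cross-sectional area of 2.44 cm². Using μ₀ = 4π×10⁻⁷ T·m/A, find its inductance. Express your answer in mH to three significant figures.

L ≈ 3.22 mH

For a thin toroid, L = μ₀N²A/(2πR).
L = (4π×10⁻⁷)(1960)²(2.440×10^-4) / (2π×5.820×10^-2 m) = 3.221×10^-3 H.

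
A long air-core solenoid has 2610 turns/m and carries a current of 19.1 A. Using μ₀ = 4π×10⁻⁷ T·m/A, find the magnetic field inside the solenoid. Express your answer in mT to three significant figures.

B ≈ 62.6 mT

Inside a long solenoid, B = μ₀nI.
B = (4π×10⁻⁷)(2.610×10^3 m⁻¹)(19.1 A) = 6.264×10^-2 T.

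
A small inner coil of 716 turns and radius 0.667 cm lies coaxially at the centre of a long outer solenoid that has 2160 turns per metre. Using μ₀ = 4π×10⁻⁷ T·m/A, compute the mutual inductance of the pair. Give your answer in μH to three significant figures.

M ≈ 272 μH

The outer solenoid produces a uniform field B₁ = μ₀n₁I₁ across the inner coil,
so the flux linkage is N₂Φ = N₂B₁A₂ = μ₀n₁N₂A₂·I₁, giving M = μ₀n₁N₂A₂.
A₂ = πr² = π(6.670×10^-3 m)² = 1.398×10^-4 m².
M = (4π×10⁻⁷)(2160)(716)(1.398×10^-4) = 2.716×10^-4 H.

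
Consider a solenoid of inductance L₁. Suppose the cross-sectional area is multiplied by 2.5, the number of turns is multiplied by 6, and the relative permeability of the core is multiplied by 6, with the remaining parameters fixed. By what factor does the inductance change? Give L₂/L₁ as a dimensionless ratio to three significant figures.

L₂/L₁ = 540

For a solenoid, L ∝ μᵣN²A/ℓ.
L₂/L₁ = (2.5) × (6)^2 × (6) = 540.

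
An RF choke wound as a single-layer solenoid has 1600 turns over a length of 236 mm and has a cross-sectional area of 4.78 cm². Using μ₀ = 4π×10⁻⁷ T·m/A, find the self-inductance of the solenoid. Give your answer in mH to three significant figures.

L ≈ 6.52 mH

A = 4.78 cm² = 4.780×10^-4 m².
For a long solenoid, L = μ₀N²A/ℓ.
L = (4π×10⁻⁷)(1600)²(4.780×10^-4)/(0.236 m) = 6.516×10^-3 H.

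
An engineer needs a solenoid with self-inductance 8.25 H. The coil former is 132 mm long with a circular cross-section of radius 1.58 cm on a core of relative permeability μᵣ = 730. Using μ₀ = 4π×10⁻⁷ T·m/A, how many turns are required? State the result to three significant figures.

A = πr² = π(1.580×10^-2 m)² = 7.843×10^-4 m².
From L = μ₀μᵣN²A/ℓ, N = √(Lℓ / (μ₀μᵣA)).
N = √[(8.25)(0.132) / ((4π×10⁻⁷)(730)×7.843×10^-4)] = √(1.514×10^6) ≈ 1230.3.

N ≈ 1230 turns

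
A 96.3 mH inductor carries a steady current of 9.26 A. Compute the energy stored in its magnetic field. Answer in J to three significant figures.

U ≈ 4.13 J

Stored magnetic energy: U = ½LI².
U = ½(9.630×10^-2 H)(9.26 A)² = 4.129 J.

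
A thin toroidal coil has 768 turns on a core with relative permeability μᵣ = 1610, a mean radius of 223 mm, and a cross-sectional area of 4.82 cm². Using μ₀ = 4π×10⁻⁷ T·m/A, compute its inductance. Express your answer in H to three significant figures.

For a thin toroid, L = μ₀μᵣN²A/(2πR).
L = (4π×10⁻⁷)(1610)(768)²(4.820×10^-4) / (2π×0.223 m) = 0.4105 H.

L ≈ 0.411 H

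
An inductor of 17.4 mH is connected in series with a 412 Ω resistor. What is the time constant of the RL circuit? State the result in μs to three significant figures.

τ ≈ 42.2 μs

τ = L/R = (1.740×10^-2 H)/(412 Ω) = 4.223×10^-5 s.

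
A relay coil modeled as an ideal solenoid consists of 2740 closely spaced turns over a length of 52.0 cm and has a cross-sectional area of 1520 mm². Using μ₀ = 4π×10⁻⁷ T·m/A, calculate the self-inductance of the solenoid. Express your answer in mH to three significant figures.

A = 1520 mm² = 1.520×10^-3 m².
For a long solenoid, L = μ₀N²A/ℓ.
L = (4π×10⁻⁷)(2740)²(1.520×10^-3)/(0.52 m) = 2.758×10^-2 H.

L ≈ 27.6 mH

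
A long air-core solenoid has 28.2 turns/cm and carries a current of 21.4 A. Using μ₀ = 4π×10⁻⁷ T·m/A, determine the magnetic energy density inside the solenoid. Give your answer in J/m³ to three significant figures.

u ≈ 2290 J/m³

B = μ₀nI = (4π×10⁻⁷)(2.820×10^3)(21.4) = 7.584×10^-2 T.
u = B²/(2μ₀) = (7.584×10^-2)²/(2×4π×10⁻⁷) = 2.288×10^3 J/m³.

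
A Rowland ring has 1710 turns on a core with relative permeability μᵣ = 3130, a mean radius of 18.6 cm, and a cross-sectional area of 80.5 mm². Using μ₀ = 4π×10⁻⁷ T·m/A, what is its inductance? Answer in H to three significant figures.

For a thin toroid, L = μ₀μᵣN²A/(2πR).
L = (4π×10⁻⁷)(3130)(1710)²(8.050×10^-5) / (2π×0.186 m) = 0.7922 H.

L ≈ 0.792 H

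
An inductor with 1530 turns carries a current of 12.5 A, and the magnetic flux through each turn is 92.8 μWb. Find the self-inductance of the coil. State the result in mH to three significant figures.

Self-inductance is defined by L = NΦ_B/I (flux linkage over current).
L = (1530)(9.280×10^-5 Wb)/(12.5 A) = 1.136×10^-2 H.

L ≈ 11.4 mH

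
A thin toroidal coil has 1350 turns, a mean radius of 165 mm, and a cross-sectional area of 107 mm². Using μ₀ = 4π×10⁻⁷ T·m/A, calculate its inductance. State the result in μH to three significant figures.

For a thin toroid, L = μ₀N²A/(2πR).
L = (4π×10⁻⁷)(1350)²(1.070×10^-4) / (2π×0.165 m) = 2.364×10^-4 H.

L ≈ 236 μH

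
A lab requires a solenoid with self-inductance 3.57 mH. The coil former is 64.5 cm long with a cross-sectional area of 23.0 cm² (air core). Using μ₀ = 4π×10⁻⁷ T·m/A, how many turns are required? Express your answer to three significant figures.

N ≈ 893 turns

A = 23.0 cm² = 2.300×10^-3 m².
From L = μ₀N²A/ℓ, N = √(Lℓ / (μ₀A)).
N = √[(3.570×10^-3)(0.645) / ((4π×10⁻⁷)×2.300×10^-3)] = √(7.967×10^5) ≈ 892.6.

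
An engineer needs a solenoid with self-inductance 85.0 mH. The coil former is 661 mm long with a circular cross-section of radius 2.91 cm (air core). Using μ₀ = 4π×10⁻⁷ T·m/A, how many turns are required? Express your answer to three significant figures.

N ≈ 4100 turns

A = πr² = π(2.910×10^-2 m)² = 2.660×10^-3 m².
From L = μ₀N²A/ℓ, N = √(Lℓ / (μ₀A)).
N = √[(8.500×10^-2)(0.661) / ((4π×10⁻⁷)×2.660×10^-3)] = √(1.681×10^7) ≈ 4099.6.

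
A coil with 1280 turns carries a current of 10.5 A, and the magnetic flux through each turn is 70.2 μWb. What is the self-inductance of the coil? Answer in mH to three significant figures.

Self-inductance is defined by L = NΦ_B/I (flux linkage over current).
L = (1280)(7.020×10^-5 Wb)/(10.5 A) = 8.558×10^-3 H.

L ≈ 8.56 mH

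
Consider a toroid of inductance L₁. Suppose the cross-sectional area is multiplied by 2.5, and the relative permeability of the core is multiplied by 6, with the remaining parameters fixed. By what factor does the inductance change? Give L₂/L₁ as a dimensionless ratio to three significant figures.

For a toroid, L ∝ μᵣN²A/R.
L₂/L₁ = (2.5) × (6) = 15.0.

L₂/L₁ = 15.0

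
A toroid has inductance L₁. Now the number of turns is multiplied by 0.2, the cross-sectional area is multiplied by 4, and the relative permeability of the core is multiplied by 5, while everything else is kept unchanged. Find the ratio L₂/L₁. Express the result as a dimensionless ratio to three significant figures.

L₂/L₁ = 0.800

For a toroid, L ∝ μᵣN²A/R.
L₂/L₁ = (0.2)^2 × (4) × (5) = 0.800.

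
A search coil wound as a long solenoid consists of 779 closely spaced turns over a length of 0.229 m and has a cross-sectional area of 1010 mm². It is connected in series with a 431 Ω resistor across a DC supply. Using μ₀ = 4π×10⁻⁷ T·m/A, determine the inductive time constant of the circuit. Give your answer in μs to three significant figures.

A = 1010 mm² = 1.010×10^-3 m².
L = μ₀N²A/ℓ = (4π×10⁻⁷)(779)²(1.010×10^-3)/(0.229) = 3.363×10^-3 H.
τ = L/R = (3.363×10^-3)/(431) = 7.804×10^-6 s.

τ ≈ 7.80 μs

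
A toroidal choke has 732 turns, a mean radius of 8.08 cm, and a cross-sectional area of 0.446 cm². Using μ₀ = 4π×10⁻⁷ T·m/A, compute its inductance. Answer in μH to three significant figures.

L ≈ 59.2 μH

For a thin toroid, L = μ₀N²A/(2πR).
L = (4π×10⁻⁷)(732)²(4.460×10^-5) / (2π×8.080×10^-2 m) = 5.915×10^-5 H.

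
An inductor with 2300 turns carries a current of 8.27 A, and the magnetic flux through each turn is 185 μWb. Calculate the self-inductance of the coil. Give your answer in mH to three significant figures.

L ≈ 51.5 mH

Self-inductance is defined by L = NΦ_B/I (flux linkage over current).
L = (2300)(1.850×10^-4 Wb)/(8.27 A) = 5.145×10^-2 H.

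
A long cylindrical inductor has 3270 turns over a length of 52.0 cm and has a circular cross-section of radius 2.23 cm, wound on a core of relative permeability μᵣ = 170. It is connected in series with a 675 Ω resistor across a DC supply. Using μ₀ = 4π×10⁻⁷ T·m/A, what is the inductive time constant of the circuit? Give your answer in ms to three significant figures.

A = πr² = π(2.230×10^-2 m)² = 1.562×10^-3 m².
L = μ₀μᵣN²A/ℓ = (4π×10⁻⁷)(170)(3270)²(1.562×10^-3)/(0.52) = 6.863 H.
τ = L/R = (6.863)/(675) = 1.017×10^-2 s.

τ ≈ 10.2 ms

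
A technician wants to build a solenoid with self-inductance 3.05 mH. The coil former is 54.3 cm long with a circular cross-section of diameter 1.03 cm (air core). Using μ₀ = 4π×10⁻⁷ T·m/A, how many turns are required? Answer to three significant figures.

A = π(d/2)² = π(5.150×10^-3 m)² = 8.332×10^-5 m².
From L = μ₀N²A/ℓ, N = √(Lℓ / (μ₀A)).
N = √[(3.050×10^-3)(0.543) / ((4π×10⁻⁷)×8.332×10^-5)] = √(1.582×10^7) ≈ 3977.1.

N ≈ 3980 turns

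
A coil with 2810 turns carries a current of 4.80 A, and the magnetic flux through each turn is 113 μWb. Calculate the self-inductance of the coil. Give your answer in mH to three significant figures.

Self-inductance is defined by L = NΦ_B/I (flux linkage over current).
L = (2810)(1.130×10^-4 Wb)/(4.80 A) = 6.615×10^-2 H.

L ≈ 66.2 mH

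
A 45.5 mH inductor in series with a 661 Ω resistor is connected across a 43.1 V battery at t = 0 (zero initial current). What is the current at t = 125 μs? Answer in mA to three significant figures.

τ = L/R = 4.550×10^-2/661 = 6.884×10^-5 s; final current I_∞ = ε/R = 43.1/661 = 6.520×10^-2 A.
I(t) = I_∞(1 − e^(−t/τ)) with t/τ = 1.816.
I = (6.520×10^-2)(1 − e^(−1.816)) = 5.460×10^-2 A.

I ≈ 54.6 mA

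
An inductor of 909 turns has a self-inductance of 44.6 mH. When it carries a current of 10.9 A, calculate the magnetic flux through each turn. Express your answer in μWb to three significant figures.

From L = NΦ_B/I, the flux per turn is Φ_B = LI/N.
Φ_B = (4.460×10^-2 H)(10.9 A)/909 = 5.348×10^-4 Wb.

Φ_B ≈ 535 μWb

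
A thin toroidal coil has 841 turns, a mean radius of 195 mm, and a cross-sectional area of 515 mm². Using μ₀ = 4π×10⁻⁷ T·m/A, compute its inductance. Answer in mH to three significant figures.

For a thin toroid, L = μ₀N²A/(2πR).
L = (4π×10⁻⁷)(841)²(5.150×10^-4) / (2π×0.195 m) = 3.736×10^-4 H.

L ≈ 0.374 mH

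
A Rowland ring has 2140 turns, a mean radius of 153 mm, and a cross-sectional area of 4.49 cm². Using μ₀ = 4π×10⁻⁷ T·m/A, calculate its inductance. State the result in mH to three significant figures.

L ≈ 2.69 mH

For a thin toroid, L = μ₀N²A/(2πR).
L = (4π×10⁻⁷)(2140)²(4.490×10^-4) / (2π×0.153 m) = 2.688×10^-3 H.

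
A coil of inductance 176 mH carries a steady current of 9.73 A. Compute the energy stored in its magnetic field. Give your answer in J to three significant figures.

Stored magnetic energy: U = ½LI².
U = ½(0.176 H)(9.73 A)² = 8.331 J.

U ≈ 8.33 J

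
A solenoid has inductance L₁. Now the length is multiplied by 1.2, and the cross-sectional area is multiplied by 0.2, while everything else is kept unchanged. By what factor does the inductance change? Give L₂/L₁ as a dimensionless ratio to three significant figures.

L₂/L₁ = 0.167

For a solenoid, L ∝ μᵣN²A/ℓ.
L₂/L₁ = (1.2)^-1 × (0.2) = 0.167.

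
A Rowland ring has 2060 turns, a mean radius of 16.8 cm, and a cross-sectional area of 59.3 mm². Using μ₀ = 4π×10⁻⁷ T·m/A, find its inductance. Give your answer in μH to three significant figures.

L ≈ 300 μH

For a thin toroid, L = μ₀N²A/(2πR).
L = (4π×10⁻⁷)(2060)²(5.930×10^-5) / (2π×0.168 m) = 2.996×10^-4 H.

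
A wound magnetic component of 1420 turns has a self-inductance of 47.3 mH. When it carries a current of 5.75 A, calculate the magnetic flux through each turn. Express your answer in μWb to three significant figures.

Φ_B ≈ 192 μWb

From L = NΦ_B/I, the flux per turn is Φ_B = LI/N.
Φ_B = (4.730×10^-2 H)(5.75 A)/1420 = 1.915×10^-4 Wb.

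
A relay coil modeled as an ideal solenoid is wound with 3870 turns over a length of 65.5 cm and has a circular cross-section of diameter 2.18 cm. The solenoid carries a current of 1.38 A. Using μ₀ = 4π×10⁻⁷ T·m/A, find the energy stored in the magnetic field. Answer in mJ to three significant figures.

U ≈ 10.2 mJ

A = π(d/2)² = π(1.090×10^-2 m)² = 3.733×10^-4 m².
L = μ₀N²A/ℓ = (4π×10⁻⁷)(3870)²(3.733×10^-4)/(0.655) = 1.072×10^-2 H.
U = ½LI² = ½(1.072×10^-2)(1.38)² = 1.021×10^-2 J.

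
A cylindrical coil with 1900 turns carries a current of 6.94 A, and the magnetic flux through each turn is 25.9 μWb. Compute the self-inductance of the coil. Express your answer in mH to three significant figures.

Self-inductance is defined by L = NΦ_B/I (flux linkage over current).
L = (1900)(2.590×10^-5 Wb)/(6.94 A) = 7.091×10^-3 H.

L ≈ 7.09 mH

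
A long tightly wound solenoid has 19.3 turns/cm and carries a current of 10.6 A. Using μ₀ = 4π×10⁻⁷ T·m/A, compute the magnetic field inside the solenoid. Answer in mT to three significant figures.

Inside a long solenoid, B = μ₀nI.
B = (4π×10⁻⁷)(1.930×10^3 m⁻¹)(10.6 A) = 2.571×10^-2 T.

B ≈ 25.7 mT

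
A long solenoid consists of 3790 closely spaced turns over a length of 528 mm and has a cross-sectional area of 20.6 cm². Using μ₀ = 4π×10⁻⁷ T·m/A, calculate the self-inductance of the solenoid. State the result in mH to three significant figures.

L ≈ 70.4 mH

A = 20.6 cm² = 2.060×10^-3 m².
For a long solenoid, L = μ₀N²A/ℓ.
L = (4π×10⁻⁷)(3790)²(2.060×10^-3)/(0.528 m) = 7.042×10^-2 H.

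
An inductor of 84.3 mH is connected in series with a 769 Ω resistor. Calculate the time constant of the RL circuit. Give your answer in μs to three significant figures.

τ ≈ 110 μs

τ = L/R = (8.430×10^-2 H)/(769 Ω) = 1.096×10^-4 s.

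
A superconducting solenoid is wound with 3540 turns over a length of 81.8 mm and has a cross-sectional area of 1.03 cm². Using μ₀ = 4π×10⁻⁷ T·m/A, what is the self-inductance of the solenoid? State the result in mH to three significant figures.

A = 1.03 cm² = 1.030×10^-4 m².
For a long solenoid, L = μ₀N²A/ℓ.
L = (4π×10⁻⁷)(3540)²(1.030×10^-4)/(8.180×10^-2 m) = 1.983×10^-2 H.

L ≈ 19.8 mH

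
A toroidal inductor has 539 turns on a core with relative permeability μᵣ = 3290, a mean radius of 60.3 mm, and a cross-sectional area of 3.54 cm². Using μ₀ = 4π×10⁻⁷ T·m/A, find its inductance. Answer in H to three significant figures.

L ≈ 1.12 H

For a thin toroid, L = μ₀μᵣN²A/(2πR).
L = (4π×10⁻⁷)(3290)(539)²(3.540×10^-4) / (2π×6.030×10^-2 m) = 1.122 H.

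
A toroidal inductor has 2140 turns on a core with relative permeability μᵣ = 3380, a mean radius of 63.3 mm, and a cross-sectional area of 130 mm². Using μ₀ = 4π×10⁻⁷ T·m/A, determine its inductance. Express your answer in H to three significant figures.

L ≈ 6.36 H

For a thin toroid, L = μ₀μᵣN²A/(2πR).
L = (4π×10⁻⁷)(3380)(2140)²(1.300×10^-4) / (2π×6.330×10^-2 m) = 6.358 H.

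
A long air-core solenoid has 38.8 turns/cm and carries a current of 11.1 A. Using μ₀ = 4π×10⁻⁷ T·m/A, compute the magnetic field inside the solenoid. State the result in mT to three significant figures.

Inside a long solenoid, B = μ₀nI.
B = (4π×10⁻⁷)(3.880×10^3 m⁻¹)(11.1 A) = 5.412×10^-2 T.

B ≈ 54.1 mT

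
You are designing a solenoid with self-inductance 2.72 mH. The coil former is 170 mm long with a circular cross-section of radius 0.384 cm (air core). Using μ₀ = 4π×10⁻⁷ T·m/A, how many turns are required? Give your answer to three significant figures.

A = πr² = π(3.840×10^-3 m)² = 4.632×10^-5 m².
From L = μ₀N²A/ℓ, N = √(Lℓ / (μ₀A)).
N = √[(2.720×10^-3)(0.17) / ((4π×10⁻⁷)×4.632×10^-5)] = √(7.943×10^6) ≈ 2818.4.

N ≈ 2820 turns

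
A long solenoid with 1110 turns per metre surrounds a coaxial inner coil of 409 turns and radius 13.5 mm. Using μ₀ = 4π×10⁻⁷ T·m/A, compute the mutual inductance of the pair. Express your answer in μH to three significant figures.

M ≈ 327 μH

The outer solenoid produces a uniform field B₁ = μ₀n₁I₁ across the inner coil,
so the flux linkage is N₂Φ = N₂B₁A₂ = μ₀n₁N₂A₂·I₁, giving M = μ₀n₁N₂A₂.
A₂ = πr² = π(1.350×10^-2 m)² = 5.726×10^-4 m².
M = (4π×10⁻⁷)(1110)(409)(5.726×10^-4) = 3.266×10^-4 H.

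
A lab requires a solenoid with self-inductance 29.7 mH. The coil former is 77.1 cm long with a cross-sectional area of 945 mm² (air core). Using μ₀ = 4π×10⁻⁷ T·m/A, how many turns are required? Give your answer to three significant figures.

N ≈ 4390 turns

A = 945 mm² = 9.450×10^-4 m².
From L = μ₀N²A/ℓ, N = √(Lℓ / (μ₀A)).
N = √[(2.970×10^-2)(0.771) / ((4π×10⁻⁷)×9.450×10^-4)] = √(1.928×10^7) ≈ 4391.2.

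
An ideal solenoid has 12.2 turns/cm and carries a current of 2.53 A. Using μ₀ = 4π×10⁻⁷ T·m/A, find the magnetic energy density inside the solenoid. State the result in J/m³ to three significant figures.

B = μ₀nI = (4π×10⁻⁷)(1.220×10^3)(2.53) = 3.879×10^-3 T.
u = B²/(2μ₀) = (3.879×10^-3)²/(2×4π×10⁻⁷) = 5.986 J/m³.

u ≈ 5.99 J/m³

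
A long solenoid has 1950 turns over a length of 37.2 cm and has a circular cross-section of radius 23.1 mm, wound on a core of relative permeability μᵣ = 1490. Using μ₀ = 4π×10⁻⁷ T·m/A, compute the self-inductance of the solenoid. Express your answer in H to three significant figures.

A = πr² = π(2.310×10^-2 m)² = 1.676×10^-3 m².
For a long solenoid, L = μ₀μᵣN²A/ℓ.
L = (4π×10⁻⁷)(1490)(1950)²(1.676×10^-3)/(0.372 m) = 32.08 H.

L ≈ 32.1 H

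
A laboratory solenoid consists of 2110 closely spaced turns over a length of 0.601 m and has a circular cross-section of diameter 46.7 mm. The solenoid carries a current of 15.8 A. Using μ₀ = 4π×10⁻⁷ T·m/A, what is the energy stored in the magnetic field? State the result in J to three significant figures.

A = π(d/2)² = π(2.335×10^-2 m)² = 1.713×10^-3 m².
L = μ₀N²A/ℓ = (4π×10⁻⁷)(2110)²(1.713×10^-3)/(0.601) = 1.594×10^-2 H.
U = ½LI² = ½(1.594×10^-2)(15.8)² = 1.99 J.

U ≈ 1.99 J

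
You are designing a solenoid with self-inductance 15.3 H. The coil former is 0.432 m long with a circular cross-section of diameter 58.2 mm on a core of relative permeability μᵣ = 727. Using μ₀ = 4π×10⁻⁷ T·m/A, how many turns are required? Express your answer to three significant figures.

A = π(d/2)² = π(2.910×10^-2 m)² = 2.660×10^-3 m².
From L = μ₀μᵣN²A/ℓ, N = √(Lℓ / (μ₀μᵣA)).
N = √[(15.3)(0.432) / ((4π×10⁻⁷)(727)×2.660×10^-3)] = √(2.720×10^6) ≈ 1649.1.

N ≈ 1650 turns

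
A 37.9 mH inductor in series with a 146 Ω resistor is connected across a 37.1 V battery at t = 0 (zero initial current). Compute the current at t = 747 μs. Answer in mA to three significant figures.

τ = L/R = 3.790×10^-2/146 = 2.596×10^-4 s; final current I_∞ = ε/R = 37.1/146 = 0.2541 A.
I(t) = I_∞(1 − e^(−t/τ)) with t/τ = 2.878.
I = (0.2541)(1 − e^(−2.878)) = 0.2398 A.

I ≈ 240 mA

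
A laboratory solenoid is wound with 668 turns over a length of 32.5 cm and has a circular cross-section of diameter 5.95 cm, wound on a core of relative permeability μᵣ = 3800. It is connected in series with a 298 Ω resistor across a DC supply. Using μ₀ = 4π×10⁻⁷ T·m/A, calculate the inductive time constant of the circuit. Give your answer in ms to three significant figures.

A = π(d/2)² = π(2.975×10^-2 m)² = 2.781×10^-3 m².
L = μ₀μᵣN²A/ℓ = (4π×10⁻⁷)(3800)(668)²(2.781×10^-3)/(0.325) = 18.23 H.
τ = L/R = (18.23)/(298) = 6.117×10^-2 s.

τ ≈ 61.2 ms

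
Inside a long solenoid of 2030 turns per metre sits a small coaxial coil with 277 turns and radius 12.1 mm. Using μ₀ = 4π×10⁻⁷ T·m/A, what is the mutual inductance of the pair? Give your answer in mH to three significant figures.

The outer solenoid produces a uniform field B₁ = μ₀n₁I₁ across the inner coil,
so the flux linkage is N₂Φ = N₂B₁A₂ = μ₀n₁N₂A₂·I₁, giving M = μ₀n₁N₂A₂.
A₂ = πr² = π(1.210×10^-2 m)² = 4.600×10^-4 m².
M = (4π×10⁻⁷)(2030)(277)(4.600×10^-4) = 3.250×10^-4 H.

M ≈ 0.325 mH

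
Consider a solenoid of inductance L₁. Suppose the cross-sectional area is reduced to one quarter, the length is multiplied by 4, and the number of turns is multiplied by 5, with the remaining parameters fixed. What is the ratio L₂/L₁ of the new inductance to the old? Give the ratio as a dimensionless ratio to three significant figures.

L₂/L₁ = 1.56

For a solenoid, L ∝ μᵣN²A/ℓ.
L₂/L₁ = (0.25) × (4)^-1 × (5)^2 = 1.56.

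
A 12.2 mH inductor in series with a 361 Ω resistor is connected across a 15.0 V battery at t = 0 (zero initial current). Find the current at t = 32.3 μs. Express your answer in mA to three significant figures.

I ≈ 25.6 mA

τ = L/R = 1.220×10^-2/361 = 3.380×10^-5 s; final current I_∞ = ε/R = 15.0/361 = 4.155×10^-2 A.
I(t) = I_∞(1 − e^(−t/τ)) with t/τ = 0.956.
I = (4.155×10^-2)(1 − e^(−0.956)) = 2.557×10^-2 A.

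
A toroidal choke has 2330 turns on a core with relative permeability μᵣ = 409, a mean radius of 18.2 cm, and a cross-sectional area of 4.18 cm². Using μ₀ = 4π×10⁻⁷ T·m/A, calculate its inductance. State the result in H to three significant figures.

For a thin toroid, L = μ₀μᵣN²A/(2πR).
L = (4π×10⁻⁷)(409)(2330)²(4.180×10^-4) / (2π×0.182 m) = 1.02 H.

L ≈ 1.02 H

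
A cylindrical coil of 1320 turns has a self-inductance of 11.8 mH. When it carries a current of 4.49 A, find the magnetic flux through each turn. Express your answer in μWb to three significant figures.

From L = NΦ_B/I, the flux per turn is Φ_B = LI/N.
Φ_B = (1.180×10^-2 H)(4.49 A)/1320 = 4.014×10^-5 Wb.

Φ_B ≈ 40.1 μWb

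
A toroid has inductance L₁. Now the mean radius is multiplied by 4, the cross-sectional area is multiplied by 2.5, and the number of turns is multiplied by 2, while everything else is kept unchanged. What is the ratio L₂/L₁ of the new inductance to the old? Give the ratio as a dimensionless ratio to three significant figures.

For a toroid, L ∝ μᵣN²A/R.
L₂/L₁ = (4)^-1 × (2.5) × (2)^2 = 2.50.

L₂/L₁ = 2.50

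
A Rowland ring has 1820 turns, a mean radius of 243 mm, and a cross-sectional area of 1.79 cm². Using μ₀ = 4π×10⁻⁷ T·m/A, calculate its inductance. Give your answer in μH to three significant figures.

L ≈ 488 μH

For a thin toroid, L = μ₀N²A/(2πR).
L = (4π×10⁻⁷)(1820)²(1.790×10^-4) / (2π×0.243 m) = 4.880×10^-4 H.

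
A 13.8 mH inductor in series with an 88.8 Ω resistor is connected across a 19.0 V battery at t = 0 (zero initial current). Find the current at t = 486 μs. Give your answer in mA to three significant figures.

I ≈ 205 mA

τ = L/R = 1.380×10^-2/88.8 = 1.554×10^-4 s; final current I_∞ = ε/R = 19.0/88.8 = 0.214 A.
I(t) = I_∞(1 − e^(−t/τ)) with t/τ = 3.127.
I = (0.214)(1 − e^(−3.127)) = 0.2046 A.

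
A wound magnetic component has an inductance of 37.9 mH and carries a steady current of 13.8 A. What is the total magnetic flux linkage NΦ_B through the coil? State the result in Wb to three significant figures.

From L = NΦ_B/I, the flux linkage is NΦ_B = LI.
NΦ_B = (3.790×10^-2 H)(13.8 A) = 0.523 Wb.

NΦ_B ≈ 0.523 Wb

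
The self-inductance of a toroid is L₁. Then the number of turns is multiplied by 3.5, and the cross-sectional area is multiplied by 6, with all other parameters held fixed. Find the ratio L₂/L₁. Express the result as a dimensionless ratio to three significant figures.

For a toroid, L ∝ μᵣN²A/R.
L₂/L₁ = (3.5)^2 × (6) = 73.5.

L₂/L₁ = 73.5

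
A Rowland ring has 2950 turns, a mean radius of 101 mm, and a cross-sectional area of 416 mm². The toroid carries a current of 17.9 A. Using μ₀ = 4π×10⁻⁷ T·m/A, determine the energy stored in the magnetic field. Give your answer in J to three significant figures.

U ≈ 1.15 J

L = μ₀N²A/(2πR) = (4π×10⁻⁷)(2950)²(4.160×10^-4)/(2π×0.101) = 7.169×10^-3 H.
U = ½LI² = ½(7.169×10^-3)(17.9)² = 1.148 J.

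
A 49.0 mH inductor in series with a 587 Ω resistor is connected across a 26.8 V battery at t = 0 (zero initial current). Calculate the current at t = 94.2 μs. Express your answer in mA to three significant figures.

τ = L/R = 4.900×10^-2/587 = 8.348×10^-5 s; final current I_∞ = ε/R = 26.8/587 = 4.566×10^-2 A.
I(t) = I_∞(1 − e^(−t/τ)) with t/τ = 1.128.
I = (4.566×10^-2)(1 − e^(−1.128)) = 3.089×10^-2 A.

I ≈ 30.9 mA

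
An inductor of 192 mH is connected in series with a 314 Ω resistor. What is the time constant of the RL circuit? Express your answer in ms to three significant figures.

τ ≈ 0.611 ms

τ = L/R = (0.192 H)/(314 Ω) = 6.1146×10^-4 s.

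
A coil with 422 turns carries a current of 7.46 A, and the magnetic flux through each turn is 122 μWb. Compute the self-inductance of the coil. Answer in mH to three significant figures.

L ≈ 6.90 mH

Self-inductance is defined by L = NΦ_B/I (flux linkage over current).
L = (422)(1.220×10^-4 Wb)/(7.46 A) = 6.901×10^-3 H.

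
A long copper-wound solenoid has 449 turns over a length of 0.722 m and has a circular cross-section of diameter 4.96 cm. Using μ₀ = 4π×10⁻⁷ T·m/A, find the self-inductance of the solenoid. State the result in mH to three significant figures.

A = π(d/2)² = π(2.480×10^-2 m)² = 1.932×10^-3 m².
For a long solenoid, L = μ₀N²A/ℓ.
L = (4π×10⁻⁷)(449)²(1.932×10^-3)/(0.722 m) = 6.780×10^-4 H.

L ≈ 0.678 mH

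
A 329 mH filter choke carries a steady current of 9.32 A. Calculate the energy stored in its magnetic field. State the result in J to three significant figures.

Stored magnetic energy: U = ½LI².
U = ½(0.329 H)(9.32 A)² = 14.29 J.

U ≈ 14.3 J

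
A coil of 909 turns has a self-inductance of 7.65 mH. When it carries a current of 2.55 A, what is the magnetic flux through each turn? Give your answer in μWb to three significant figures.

From L = NΦ_B/I, the flux per turn is Φ_B = LI/N.
Φ_B = (7.650×10^-3 H)(2.55 A)/909 = 2.146×10^-5 Wb.

Φ_B ≈ 21.5 μWb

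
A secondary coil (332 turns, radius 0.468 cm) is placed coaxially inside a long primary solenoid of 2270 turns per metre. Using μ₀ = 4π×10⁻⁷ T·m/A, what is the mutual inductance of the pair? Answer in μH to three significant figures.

The outer solenoid produces a uniform field B₁ = μ₀n₁I₁ across the inner coil,
so the flux linkage is N₂Φ = N₂B₁A₂ = μ₀n₁N₂A₂·I₁, giving M = μ₀n₁N₂A₂.
A₂ = πr² = π(4.680×10^-3 m)² = 6.881×10^-5 m².
M = (4π×10⁻⁷)(2270)(332)(6.881×10^-5) = 6.517×10^-5 H.

M ≈ 65.2 μH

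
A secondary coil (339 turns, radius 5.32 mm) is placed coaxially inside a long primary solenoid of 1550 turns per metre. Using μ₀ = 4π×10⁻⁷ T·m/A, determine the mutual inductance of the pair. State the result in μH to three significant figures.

M ≈ 58.7 μH

The outer solenoid produces a uniform field B₁ = μ₀n₁I₁ across the inner coil,
so the flux linkage is N₂Φ = N₂B₁A₂ = μ₀n₁N₂A₂·I₁, giving M = μ₀n₁N₂A₂.
A₂ = πr² = π(5.320×10^-3 m)² = 8.891×10^-5 m².
M = (4π×10⁻⁷)(1550)(339)(8.891×10^-5) = 5.871×10^-5 H.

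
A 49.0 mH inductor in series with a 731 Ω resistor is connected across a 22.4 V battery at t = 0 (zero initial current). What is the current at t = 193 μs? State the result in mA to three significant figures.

τ = L/R = 4.900×10^-2/731 = 6.703×10^-5 s; final current I_∞ = ε/R = 22.4/731 = 3.064×10^-2 A.
I(t) = I_∞(1 − e^(−t/τ)) with t/τ = 2.879.
I = (3.064×10^-2)(1 − e^(−2.879)) = 2.892×10^-2 A.

I ≈ 28.9 mA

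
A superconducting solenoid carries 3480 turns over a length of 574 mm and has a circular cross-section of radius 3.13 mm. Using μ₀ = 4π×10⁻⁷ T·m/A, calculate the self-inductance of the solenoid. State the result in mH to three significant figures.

A = πr² = π(3.130×10^-3 m)² = 3.078×10^-5 m².
For a long solenoid, L = μ₀N²A/ℓ.
L = (4π×10⁻⁷)(3480)²(3.078×10^-5)/(0.574 m) = 8.160×10^-4 H.

L ≈ 0.816 mH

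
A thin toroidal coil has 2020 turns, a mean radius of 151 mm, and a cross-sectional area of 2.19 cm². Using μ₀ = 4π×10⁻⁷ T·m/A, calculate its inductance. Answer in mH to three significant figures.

For a thin toroid, L = μ₀N²A/(2πR).
L = (4π×10⁻⁷)(2020)²(2.190×10^-4) / (2π×0.151 m) = 1.184×10^-3 H.

L ≈ 1.18 mH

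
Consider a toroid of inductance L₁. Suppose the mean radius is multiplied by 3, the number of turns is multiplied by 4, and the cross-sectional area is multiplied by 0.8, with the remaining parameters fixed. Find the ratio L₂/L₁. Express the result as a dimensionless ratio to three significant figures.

For a toroid, L ∝ μᵣN²A/R.
L₂/L₁ = (3)^-1 × (4)^2 × (0.8) = 4.27.

L₂/L₁ = 4.27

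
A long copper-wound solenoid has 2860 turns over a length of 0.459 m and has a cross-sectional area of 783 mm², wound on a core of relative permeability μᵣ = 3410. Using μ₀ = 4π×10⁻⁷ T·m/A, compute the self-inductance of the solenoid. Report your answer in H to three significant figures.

L ≈ 59.8 H

A = 783 mm² = 7.830×10^-4 m².
For a long solenoid, L = μ₀μᵣN²A/ℓ.
L = (4π×10⁻⁷)(3410)(2860)²(7.830×10^-4)/(0.459 m) = 59.79 H.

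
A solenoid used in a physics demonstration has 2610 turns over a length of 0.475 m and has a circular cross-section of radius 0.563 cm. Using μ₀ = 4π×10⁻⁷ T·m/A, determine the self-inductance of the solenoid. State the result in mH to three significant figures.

L ≈ 1.79 mH

A = πr² = π(5.630×10^-3 m)² = 9.958×10^-5 m².
For a long solenoid, L = μ₀N²A/ℓ.
L = (4π×10⁻⁷)(2610)²(9.958×10^-5)/(0.475 m) = 1.7946×10^-3 H.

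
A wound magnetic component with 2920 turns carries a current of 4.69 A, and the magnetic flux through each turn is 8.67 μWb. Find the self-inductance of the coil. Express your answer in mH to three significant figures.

Self-inductance is defined by L = NΦ_B/I (flux linkage over current).
L = (2920)(8.670×10^-6 Wb)/(4.69 A) = 5.398×10^-3 H.

L ≈ 5.40 mH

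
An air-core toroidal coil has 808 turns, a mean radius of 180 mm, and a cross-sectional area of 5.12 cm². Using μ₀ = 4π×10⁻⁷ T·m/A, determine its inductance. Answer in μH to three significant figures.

For a thin toroid, L = μ₀N²A/(2πR).
L = (4π×10⁻⁷)(808)²(5.120×10^-4) / (2π×0.18 m) = 3.714×10^-4 H.

L ≈ 371 μH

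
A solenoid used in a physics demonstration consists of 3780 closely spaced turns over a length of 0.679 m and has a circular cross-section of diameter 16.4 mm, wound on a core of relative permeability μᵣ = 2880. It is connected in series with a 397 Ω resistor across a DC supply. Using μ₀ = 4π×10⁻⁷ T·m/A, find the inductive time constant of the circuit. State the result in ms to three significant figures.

τ ≈ 40.5 ms

A = π(d/2)² = π(8.200×10^-3 m)² = 2.112×10^-4 m².
L = μ₀μᵣN²A/ℓ = (4π×10⁻⁷)(2880)(3780)²(2.112×10^-4)/(0.679) = 16.09 H.
τ = L/R = (16.09)/(397) = 4.052×10^-2 s.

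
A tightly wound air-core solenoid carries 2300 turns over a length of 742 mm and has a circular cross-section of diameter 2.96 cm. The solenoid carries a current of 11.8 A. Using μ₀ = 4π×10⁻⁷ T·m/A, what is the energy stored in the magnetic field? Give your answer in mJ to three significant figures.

U ≈ 429 mJ

A = π(d/2)² = π(1.480×10^-2 m)² = 6.881×10^-4 m².
L = μ₀N²A/ℓ = (4π×10⁻⁷)(2300)²(6.881×10^-4)/(0.742) = 6.165×10^-3 H.
U = ½LI² = ½(6.165×10^-3)(11.8)² = 0.4292 J.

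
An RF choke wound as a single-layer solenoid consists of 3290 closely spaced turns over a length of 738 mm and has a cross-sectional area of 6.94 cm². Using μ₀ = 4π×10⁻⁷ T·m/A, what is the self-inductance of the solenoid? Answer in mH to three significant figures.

L ≈ 12.8 mH

A = 6.94 cm² = 6.940×10^-4 m².
For a long solenoid, L = μ₀N²A/ℓ.
L = (4π×10⁻⁷)(3290)²(6.940×10^-4)/(0.738 m) = 1.279×10^-2 H.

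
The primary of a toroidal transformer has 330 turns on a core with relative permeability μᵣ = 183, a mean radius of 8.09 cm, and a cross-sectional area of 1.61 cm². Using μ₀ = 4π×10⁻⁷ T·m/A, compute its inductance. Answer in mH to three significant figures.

For a thin toroid, L = μ₀μᵣN²A/(2πR).
L = (4π×10⁻⁷)(183)(330)²(1.610×10^-4) / (2π×8.090×10^-2 m) = 7.932×10^-3 H.

L ≈ 7.93 mH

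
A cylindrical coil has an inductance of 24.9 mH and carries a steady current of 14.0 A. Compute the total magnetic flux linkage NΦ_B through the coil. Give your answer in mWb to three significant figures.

NΦ_B ≈ 349 mWb

From L = NΦ_B/I, the flux linkage is NΦ_B = LI.
NΦ_B = (2.490×10^-2 H)(14.0 A) = 0.3486 Wb.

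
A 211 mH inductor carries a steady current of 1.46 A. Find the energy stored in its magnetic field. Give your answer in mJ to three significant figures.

U ≈ 225 mJ

Stored magnetic energy: U = ½LI².
U = ½(0.211 H)(1.46 A)² = 0.2249 J.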